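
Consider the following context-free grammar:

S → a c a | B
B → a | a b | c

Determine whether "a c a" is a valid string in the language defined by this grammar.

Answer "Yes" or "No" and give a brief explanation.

Yes - a valid derivation exists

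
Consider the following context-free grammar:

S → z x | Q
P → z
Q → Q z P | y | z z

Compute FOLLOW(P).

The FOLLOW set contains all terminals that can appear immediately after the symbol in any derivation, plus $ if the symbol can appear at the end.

We compute FOLLOW(P) using the standard algorithm.
FOLLOW(S) starts with {$}.
FIRST(P) = {z}
FIRST(Q) = {y, z}
FIRST(S) = {y, z}
FOLLOW(P) = {$, z}
FOLLOW(Q) = {$, z}
FOLLOW(S) = {$}
Therefore, FOLLOW(P) = {$, z}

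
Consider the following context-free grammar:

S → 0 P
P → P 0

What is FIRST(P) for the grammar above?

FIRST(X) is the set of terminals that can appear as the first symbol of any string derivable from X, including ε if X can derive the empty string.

We compute FIRST(P) using the standard algorithm.
FIRST(P) = {}
FIRST(S) = {0}
Therefore, FIRST(P) = {}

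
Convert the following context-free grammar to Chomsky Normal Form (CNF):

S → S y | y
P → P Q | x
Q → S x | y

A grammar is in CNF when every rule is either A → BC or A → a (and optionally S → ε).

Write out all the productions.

TY → y; S → y; P → x; TX → x; Q → y; S → S TY; P → P Q; Q → S TX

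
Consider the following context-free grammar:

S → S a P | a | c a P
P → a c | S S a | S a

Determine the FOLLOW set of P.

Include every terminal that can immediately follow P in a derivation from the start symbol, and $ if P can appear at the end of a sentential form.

We compute FOLLOW(P) using the standard algorithm.
FOLLOW(S) starts with {$}.
FIRST(P) = {a, c}
FIRST(S) = {a, c}
FOLLOW(P) = {$, a, c}
FOLLOW(S) = {$, a, c}
Therefore, FOLLOW(P) = {$, a, c}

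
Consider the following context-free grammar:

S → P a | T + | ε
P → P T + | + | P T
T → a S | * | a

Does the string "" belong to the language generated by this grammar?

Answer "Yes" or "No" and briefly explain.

Yes - a valid derivation exists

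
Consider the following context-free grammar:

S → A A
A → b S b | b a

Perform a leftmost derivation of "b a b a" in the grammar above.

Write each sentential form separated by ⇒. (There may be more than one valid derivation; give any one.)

S ⇒ A A ⇒ b a A ⇒ b a b a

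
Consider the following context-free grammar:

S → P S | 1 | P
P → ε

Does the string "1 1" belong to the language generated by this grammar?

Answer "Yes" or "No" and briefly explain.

No - no valid derivation exists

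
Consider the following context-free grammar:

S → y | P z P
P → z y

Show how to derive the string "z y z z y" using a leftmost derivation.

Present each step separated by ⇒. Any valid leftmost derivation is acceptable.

S ⇒ P z P ⇒ z y z P ⇒ z y z z y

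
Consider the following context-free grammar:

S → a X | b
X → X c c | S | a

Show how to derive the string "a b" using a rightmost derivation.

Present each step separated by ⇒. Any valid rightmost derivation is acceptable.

S ⇒ a X ⇒ a S ⇒ a b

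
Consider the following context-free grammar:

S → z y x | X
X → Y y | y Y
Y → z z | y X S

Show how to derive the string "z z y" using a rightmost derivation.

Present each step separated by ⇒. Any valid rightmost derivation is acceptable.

S ⇒ X ⇒ Y y ⇒ z z y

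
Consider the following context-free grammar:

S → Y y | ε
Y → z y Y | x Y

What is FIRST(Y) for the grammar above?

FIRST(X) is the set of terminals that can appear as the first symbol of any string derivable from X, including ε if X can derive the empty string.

We compute FIRST(Y) using the standard algorithm.
FIRST(S) = {x, z, ε}
FIRST(Y) = {x, z}
Therefore, FIRST(Y) = {x, z}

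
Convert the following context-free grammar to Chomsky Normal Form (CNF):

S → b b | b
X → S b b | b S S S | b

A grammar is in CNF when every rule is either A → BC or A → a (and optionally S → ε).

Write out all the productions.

TB → b; S → b; X → b; S → TB TB; X → S X0; X0 → TB TB; X → TB X1; X1 → S X2; X2 → S S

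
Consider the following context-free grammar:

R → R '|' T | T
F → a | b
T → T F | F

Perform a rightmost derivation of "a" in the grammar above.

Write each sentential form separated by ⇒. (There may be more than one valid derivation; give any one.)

R ⇒ T ⇒ F ⇒ a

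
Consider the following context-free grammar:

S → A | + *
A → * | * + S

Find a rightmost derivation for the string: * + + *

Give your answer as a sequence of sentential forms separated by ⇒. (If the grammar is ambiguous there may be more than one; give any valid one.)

S ⇒ A ⇒ * + S ⇒ * + + *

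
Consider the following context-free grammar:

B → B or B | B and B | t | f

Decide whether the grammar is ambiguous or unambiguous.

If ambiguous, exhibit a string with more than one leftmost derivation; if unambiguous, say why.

Ambiguous - the string 'f or f or f and t and t' has two distinct leftmost derivations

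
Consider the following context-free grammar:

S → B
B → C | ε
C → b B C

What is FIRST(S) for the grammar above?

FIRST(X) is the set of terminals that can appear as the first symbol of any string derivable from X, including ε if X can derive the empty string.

We compute FIRST(S) using the standard algorithm.
FIRST(B) = {b, ε}
FIRST(C) = {b}
FIRST(S) = {b, ε}
Therefore, FIRST(S) = {b, ε}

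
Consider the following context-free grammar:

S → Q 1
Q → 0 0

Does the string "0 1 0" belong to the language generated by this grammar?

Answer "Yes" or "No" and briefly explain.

No - no valid derivation exists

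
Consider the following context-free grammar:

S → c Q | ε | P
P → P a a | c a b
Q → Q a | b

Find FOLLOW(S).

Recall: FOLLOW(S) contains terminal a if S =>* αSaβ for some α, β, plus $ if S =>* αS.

We compute FOLLOW(S) using the standard algorithm.
FOLLOW(S) starts with {$}.
FIRST(P) = {c}
FIRST(Q) = {b}
FIRST(S) = {c, ε}
FOLLOW(P) = {$, a}
FOLLOW(Q) = {$, a}
FOLLOW(S) = {$}
Therefore, FOLLOW(S) = {$}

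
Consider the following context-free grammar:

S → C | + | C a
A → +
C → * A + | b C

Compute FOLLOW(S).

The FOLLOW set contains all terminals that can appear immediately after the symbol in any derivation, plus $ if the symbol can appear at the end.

We compute FOLLOW(S) using the standard algorithm.
FOLLOW(S) starts with {$}.
FIRST(A) = {+}
FIRST(C) = {*, b}
FIRST(S) = {*, +, b}
FOLLOW(A) = {+}
FOLLOW(C) = {$, a}
FOLLOW(S) = {$}
Therefore, FOLLOW(S) = {$}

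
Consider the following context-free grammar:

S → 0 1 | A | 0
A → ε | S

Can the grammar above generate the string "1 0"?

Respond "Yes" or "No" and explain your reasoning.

No - no valid derivation exists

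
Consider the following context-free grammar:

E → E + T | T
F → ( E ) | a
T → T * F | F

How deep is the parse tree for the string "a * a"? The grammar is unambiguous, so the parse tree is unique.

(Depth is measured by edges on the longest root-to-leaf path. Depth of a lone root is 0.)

4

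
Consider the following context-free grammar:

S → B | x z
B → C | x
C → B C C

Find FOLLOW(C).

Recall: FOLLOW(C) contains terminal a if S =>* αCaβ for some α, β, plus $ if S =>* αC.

We compute FOLLOW(C) using the standard algorithm.
FOLLOW(S) starts with {$}.
FIRST(B) = {x}
FIRST(C) = {x}
FIRST(S) = {x}
FOLLOW(B) = {$, x}
FOLLOW(C) = {$, x}
FOLLOW(S) = {$}
Therefore, FOLLOW(C) = {$, x}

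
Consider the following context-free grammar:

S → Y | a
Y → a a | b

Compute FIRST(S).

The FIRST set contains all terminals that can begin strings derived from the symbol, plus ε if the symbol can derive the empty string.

We compute FIRST(S) using the standard algorithm.
FIRST(S) = {a, b}
FIRST(Y) = {a, b}
Therefore, FIRST(S) = {a, b}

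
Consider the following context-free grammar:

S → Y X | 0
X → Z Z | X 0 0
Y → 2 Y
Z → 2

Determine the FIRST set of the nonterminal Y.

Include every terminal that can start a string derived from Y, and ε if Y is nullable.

We compute FIRST(Y) using the standard algorithm.
FIRST(S) = {0, 2}
FIRST(X) = {2}
FIRST(Y) = {2}
FIRST(Z) = {2}
Therefore, FIRST(Y) = {2}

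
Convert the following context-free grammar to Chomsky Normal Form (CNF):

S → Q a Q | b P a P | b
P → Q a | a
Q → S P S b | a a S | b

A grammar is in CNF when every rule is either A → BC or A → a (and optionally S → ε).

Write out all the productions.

TA → a; TB → b; S → b; P → a; Q → b; S → Q X0; X0 → TA Q; S → TB X1; X1 → P X2; X2 → TA P; P → Q TA; Q → S X3; X3 → P X4; X4 → S TB; Q → TA X5; X5 → TA S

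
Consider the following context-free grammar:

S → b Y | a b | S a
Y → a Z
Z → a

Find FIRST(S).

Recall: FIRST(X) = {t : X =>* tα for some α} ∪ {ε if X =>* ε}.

We compute FIRST(S) using the standard algorithm.
FIRST(S) = {a, b}
FIRST(Y) = {a}
FIRST(Z) = {a}
Therefore, FIRST(S) = {a, b}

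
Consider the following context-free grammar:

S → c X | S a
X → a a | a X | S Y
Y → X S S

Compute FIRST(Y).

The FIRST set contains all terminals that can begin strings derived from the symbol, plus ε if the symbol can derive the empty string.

We compute FIRST(Y) using the standard algorithm.
FIRST(S) = {c}
FIRST(X) = {a, c}
FIRST(Y) = {a, c}
Therefore, FIRST(Y) = {a, c}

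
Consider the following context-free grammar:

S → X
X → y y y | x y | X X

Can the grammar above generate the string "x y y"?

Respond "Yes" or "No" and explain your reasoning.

No - no valid derivation exists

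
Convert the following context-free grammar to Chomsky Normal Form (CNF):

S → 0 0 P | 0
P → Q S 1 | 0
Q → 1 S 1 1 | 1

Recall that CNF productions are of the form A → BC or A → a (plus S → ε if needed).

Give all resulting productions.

T0 → 0; S → 0; T1 → 1; P → 0; Q → 1; S → T0 X0; X0 → T0 P; P → Q X1; X1 → S T1; Q → T1 X2; X2 → S X3; X3 → T1 T1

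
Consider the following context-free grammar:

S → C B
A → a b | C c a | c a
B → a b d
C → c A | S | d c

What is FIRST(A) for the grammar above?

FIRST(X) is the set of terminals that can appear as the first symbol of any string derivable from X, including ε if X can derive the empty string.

We compute FIRST(A) using the standard algorithm.
FIRST(A) = {a, c, d}
FIRST(B) = {a}
FIRST(C) = {c, d}
FIRST(S) = {c, d}
Therefore, FIRST(A) = {a, c, d}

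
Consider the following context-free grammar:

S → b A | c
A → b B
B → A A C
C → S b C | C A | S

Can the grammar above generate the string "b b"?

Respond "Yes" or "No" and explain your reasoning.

No - no valid derivation exists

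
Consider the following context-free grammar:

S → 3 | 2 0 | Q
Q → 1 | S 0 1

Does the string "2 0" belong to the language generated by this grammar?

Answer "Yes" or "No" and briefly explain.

Yes - a valid derivation exists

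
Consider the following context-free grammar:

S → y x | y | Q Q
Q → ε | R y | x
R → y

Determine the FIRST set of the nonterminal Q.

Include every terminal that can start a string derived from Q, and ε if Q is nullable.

We compute FIRST(Q) using the standard algorithm.
FIRST(Q) = {x, y, ε}
FIRST(R) = {y}
FIRST(S) = {x, y, ε}
Therefore, FIRST(Q) = {x, y, ε}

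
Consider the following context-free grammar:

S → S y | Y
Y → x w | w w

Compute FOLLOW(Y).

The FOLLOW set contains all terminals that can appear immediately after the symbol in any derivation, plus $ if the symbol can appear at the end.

We compute FOLLOW(Y) using the standard algorithm.
FOLLOW(S) starts with {$}.
FIRST(S) = {w, x}
FIRST(Y) = {w, x}
FOLLOW(S) = {$, y}
FOLLOW(Y) = {$, y}
Therefore, FOLLOW(Y) = {$, y}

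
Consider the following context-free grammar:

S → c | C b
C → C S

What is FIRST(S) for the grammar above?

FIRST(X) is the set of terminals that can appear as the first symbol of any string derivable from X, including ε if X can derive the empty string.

We compute FIRST(S) using the standard algorithm.
FIRST(C) = {}
FIRST(S) = {c}
Therefore, FIRST(S) = {c}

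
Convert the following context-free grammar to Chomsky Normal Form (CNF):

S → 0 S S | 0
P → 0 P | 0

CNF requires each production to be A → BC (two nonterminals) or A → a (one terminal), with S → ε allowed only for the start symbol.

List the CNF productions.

T0 → 0; S → 0; P → 0; S → T0 X0; X0 → S S; P → T0 P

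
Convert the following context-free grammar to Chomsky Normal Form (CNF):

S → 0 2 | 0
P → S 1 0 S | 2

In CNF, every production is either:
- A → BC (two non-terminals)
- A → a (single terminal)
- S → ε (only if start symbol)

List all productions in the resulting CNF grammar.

T0 → 0; T2 → 2; S → 0; T1 → 1; P → 2; S → T0 T2; P → S X0; X0 → T1 X1; X1 → T0 S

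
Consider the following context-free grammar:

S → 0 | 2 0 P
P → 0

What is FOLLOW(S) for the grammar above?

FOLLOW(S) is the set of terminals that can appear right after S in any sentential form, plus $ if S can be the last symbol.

We compute FOLLOW(S) using the standard algorithm.
FOLLOW(S) starts with {$}.
FIRST(P) = {0}
FIRST(S) = {0, 2}
FOLLOW(P) = {$}
FOLLOW(S) = {$}
Therefore, FOLLOW(S) = {$}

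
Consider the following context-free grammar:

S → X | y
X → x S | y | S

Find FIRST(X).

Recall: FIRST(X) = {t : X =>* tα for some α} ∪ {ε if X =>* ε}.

We compute FIRST(X) using the standard algorithm.
FIRST(S) = {x, y}
FIRST(X) = {x, y}
Therefore, FIRST(X) = {x, y}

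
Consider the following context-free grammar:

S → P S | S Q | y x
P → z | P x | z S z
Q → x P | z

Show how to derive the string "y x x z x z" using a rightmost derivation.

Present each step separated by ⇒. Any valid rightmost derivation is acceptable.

S ⇒ S Q ⇒ S x P ⇒ S x z ⇒ S Q x z ⇒ S x P x z ⇒ S x z x z ⇒ y x x z x z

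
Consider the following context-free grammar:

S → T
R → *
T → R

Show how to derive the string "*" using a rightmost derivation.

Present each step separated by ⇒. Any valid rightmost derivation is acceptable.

S ⇒ T ⇒ R ⇒ *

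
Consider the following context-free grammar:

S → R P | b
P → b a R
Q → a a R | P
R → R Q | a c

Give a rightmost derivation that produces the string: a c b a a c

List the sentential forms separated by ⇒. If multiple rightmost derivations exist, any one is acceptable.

S ⇒ R P ⇒ R b a R ⇒ R b a a c ⇒ a c b a a c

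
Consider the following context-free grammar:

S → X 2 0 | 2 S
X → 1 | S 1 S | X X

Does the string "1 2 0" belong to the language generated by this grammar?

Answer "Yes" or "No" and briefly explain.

Yes - a valid derivation exists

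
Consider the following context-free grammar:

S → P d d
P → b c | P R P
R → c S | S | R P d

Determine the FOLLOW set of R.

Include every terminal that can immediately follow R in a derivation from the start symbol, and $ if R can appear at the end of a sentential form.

We compute FOLLOW(R) using the standard algorithm.
FOLLOW(S) starts with {$}.
FIRST(P) = {b}
FIRST(R) = {b, c}
FIRST(S) = {b}
FOLLOW(P) = {b, c, d}
FOLLOW(R) = {b}
FOLLOW(S) = {$, b}
Therefore, FOLLOW(R) = {b}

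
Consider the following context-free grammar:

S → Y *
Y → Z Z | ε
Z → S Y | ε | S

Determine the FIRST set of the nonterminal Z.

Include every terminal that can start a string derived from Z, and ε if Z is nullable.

We compute FIRST(Z) using the standard algorithm.
FIRST(S) = {*}
FIRST(Y) = {*, ε}
FIRST(Z) = {*, ε}
Therefore, FIRST(Z) = {*, ε}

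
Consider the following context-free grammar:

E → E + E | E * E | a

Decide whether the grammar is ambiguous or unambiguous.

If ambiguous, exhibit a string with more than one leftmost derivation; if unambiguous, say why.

Ambiguous - the string 'a + a + a * a' has two distinct leftmost derivations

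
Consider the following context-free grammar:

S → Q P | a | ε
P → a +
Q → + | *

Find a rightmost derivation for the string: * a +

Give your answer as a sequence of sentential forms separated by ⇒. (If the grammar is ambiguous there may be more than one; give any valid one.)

S ⇒ Q P ⇒ Q a + ⇒ * a +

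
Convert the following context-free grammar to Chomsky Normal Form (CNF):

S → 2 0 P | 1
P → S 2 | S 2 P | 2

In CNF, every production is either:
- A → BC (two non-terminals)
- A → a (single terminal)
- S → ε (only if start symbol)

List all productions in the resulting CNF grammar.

T2 → 2; T0 → 0; S → 1; P → 2; S → T2 X0; X0 → T0 P; P → S T2; P → S X1; X1 → T2 P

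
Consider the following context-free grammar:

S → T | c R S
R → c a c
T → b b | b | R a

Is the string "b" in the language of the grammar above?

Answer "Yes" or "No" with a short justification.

Yes - a valid derivation exists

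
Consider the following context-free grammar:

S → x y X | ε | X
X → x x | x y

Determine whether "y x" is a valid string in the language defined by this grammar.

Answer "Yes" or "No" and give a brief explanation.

No - no valid derivation exists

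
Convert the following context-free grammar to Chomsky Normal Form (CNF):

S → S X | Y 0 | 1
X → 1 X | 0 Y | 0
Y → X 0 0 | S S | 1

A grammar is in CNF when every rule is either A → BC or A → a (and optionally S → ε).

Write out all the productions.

T0 → 0; S → 1; T1 → 1; X → 0; Y → 1; S → S X; S → Y T0; X → T1 X; X → T0 Y; Y → X X0; X0 → T0 T0; Y → S S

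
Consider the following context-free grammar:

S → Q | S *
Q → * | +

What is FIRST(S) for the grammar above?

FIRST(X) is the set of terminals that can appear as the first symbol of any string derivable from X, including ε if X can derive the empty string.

We compute FIRST(S) using the standard algorithm.
FIRST(Q) = {*, +}
FIRST(S) = {*, +}
Therefore, FIRST(S) = {*, +}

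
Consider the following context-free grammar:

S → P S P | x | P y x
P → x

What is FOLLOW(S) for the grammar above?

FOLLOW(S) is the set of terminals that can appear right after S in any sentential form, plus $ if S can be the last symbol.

We compute FOLLOW(S) using the standard algorithm.
FOLLOW(S) starts with {$}.
FIRST(P) = {x}
FIRST(S) = {x}
FOLLOW(P) = {$, x, y}
FOLLOW(S) = {$, x}
Therefore, FOLLOW(S) = {$, x}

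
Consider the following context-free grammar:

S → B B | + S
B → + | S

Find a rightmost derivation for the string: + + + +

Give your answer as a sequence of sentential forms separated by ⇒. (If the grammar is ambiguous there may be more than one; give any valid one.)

S ⇒ + S ⇒ + + S ⇒ + + B B ⇒ + + B + ⇒ + + + +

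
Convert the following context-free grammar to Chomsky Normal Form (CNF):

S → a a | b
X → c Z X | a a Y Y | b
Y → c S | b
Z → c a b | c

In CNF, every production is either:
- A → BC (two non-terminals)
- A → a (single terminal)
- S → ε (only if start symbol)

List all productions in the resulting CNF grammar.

TA → a; S → b; TC → c; X → b; Y → b; TB → b; Z → c; S → TA TA; X → TC X0; X0 → Z X; X → TA X1; X1 → TA X2; X2 → Y Y; Y → TC S; Z → TC X3; X3 → TA TB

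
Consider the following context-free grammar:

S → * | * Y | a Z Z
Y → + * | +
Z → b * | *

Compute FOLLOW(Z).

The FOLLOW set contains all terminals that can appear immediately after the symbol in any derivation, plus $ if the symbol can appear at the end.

We compute FOLLOW(Z) using the standard algorithm.
FOLLOW(S) starts with {$}.
FIRST(S) = {*, a}
FIRST(Y) = {+}
FIRST(Z) = {*, b}
FOLLOW(S) = {$}
FOLLOW(Y) = {$}
FOLLOW(Z) = {$, *, b}
Therefore, FOLLOW(Z) = {$, *, b}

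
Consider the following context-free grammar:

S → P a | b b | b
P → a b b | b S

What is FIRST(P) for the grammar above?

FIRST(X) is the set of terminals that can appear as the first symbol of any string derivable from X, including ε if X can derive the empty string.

We compute FIRST(P) using the standard algorithm.
FIRST(P) = {a, b}
FIRST(S) = {a, b}
Therefore, FIRST(P) = {a, b}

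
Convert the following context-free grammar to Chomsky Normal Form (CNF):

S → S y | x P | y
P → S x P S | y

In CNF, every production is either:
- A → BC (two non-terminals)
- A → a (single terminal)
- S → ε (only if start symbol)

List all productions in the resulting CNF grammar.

TY → y; TX → x; S → y; P → y; S → S TY; S → TX P; P → S X0; X0 → TX X1; X1 → P S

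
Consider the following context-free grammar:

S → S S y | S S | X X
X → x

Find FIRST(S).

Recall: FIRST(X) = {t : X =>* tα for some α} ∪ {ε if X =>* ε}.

We compute FIRST(S) using the standard algorithm.
FIRST(S) = {x}
FIRST(X) = {x}
Therefore, FIRST(S) = {x}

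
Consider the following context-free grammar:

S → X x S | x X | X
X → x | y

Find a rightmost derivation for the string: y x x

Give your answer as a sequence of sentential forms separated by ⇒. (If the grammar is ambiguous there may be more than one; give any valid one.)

S ⇒ X x S ⇒ X x X ⇒ X x x ⇒ y x x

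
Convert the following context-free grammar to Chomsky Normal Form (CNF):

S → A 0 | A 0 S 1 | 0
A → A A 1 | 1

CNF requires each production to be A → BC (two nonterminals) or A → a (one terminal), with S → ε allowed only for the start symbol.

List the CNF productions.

T0 → 0; T1 → 1; S → 0; A → 1; S → A T0; S → A X0; X0 → T0 X1; X1 → S T1; A → A X2; X2 → A T1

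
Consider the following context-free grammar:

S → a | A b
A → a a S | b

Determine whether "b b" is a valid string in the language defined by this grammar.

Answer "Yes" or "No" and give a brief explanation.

Yes - a valid derivation exists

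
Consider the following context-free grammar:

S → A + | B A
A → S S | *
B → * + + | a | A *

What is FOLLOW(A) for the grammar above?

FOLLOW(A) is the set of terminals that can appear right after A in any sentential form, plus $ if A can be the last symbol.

We compute FOLLOW(A) using the standard algorithm.
FOLLOW(S) starts with {$}.
FIRST(A) = {*, a}
FIRST(B) = {*, a}
FIRST(S) = {*, a}
FOLLOW(A) = {$, *, +, a}
FOLLOW(B) = {*, a}
FOLLOW(S) = {$, *, +, a}
Therefore, FOLLOW(A) = {$, *, +, a}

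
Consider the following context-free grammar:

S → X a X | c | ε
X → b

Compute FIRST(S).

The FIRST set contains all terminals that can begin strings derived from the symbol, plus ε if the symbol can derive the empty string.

We compute FIRST(S) using the standard algorithm.
FIRST(S) = {b, c, ε}
FIRST(X) = {b}
Therefore, FIRST(S) = {b, c, ε}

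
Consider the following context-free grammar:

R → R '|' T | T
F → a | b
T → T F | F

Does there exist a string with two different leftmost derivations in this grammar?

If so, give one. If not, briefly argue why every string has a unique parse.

No - every string in the language has a unique leftmost derivation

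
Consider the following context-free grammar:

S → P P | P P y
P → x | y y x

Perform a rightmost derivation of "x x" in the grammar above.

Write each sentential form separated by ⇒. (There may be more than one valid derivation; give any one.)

S ⇒ P P ⇒ P x ⇒ x x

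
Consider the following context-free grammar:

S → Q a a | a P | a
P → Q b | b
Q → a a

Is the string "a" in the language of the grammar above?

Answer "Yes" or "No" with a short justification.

Yes - a valid derivation exists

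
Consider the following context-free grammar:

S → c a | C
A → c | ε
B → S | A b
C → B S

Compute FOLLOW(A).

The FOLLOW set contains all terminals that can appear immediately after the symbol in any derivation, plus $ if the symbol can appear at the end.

We compute FOLLOW(A) using the standard algorithm.
FOLLOW(S) starts with {$}.
FIRST(A) = {c, ε}
FIRST(B) = {b, c}
FIRST(C) = {b, c}
FIRST(S) = {b, c}
FOLLOW(A) = {b}
FOLLOW(B) = {b, c}
FOLLOW(C) = {$, b, c}
FOLLOW(S) = {$, b, c}
Therefore, FOLLOW(A) = {b}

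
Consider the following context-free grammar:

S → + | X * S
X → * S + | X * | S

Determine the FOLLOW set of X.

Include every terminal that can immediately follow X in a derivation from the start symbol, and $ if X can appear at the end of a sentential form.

We compute FOLLOW(X) using the standard algorithm.
FOLLOW(S) starts with {$}.
FIRST(S) = {*, +}
FIRST(X) = {*, +}
FOLLOW(S) = {$, *, +}
FOLLOW(X) = {*}
Therefore, FOLLOW(X) = {*}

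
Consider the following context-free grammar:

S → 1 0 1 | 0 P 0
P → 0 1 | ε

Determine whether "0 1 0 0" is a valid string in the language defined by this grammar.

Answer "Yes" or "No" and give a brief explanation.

No - no valid derivation exists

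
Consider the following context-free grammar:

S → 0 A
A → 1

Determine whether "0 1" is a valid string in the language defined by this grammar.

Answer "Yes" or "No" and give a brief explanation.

Yes - a valid derivation exists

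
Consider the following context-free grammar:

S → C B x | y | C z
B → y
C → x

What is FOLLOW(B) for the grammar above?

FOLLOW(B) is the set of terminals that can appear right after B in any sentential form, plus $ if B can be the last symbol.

We compute FOLLOW(B) using the standard algorithm.
FOLLOW(S) starts with {$}.
FIRST(B) = {y}
FIRST(C) = {x}
FIRST(S) = {x, y}
FOLLOW(B) = {x}
FOLLOW(C) = {y, z}
FOLLOW(S) = {$}
Therefore, FOLLOW(B) = {x}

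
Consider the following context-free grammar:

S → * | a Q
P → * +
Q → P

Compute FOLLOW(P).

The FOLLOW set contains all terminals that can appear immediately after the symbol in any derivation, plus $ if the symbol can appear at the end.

We compute FOLLOW(P) using the standard algorithm.
FOLLOW(S) starts with {$}.
FIRST(P) = {*}
FIRST(Q) = {*}
FIRST(S) = {*, a}
FOLLOW(P) = {$}
FOLLOW(Q) = {$}
FOLLOW(S) = {$}
Therefore, FOLLOW(P) = {$}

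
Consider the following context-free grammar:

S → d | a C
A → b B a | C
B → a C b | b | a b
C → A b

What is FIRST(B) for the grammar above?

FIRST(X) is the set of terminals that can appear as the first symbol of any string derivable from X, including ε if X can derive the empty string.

We compute FIRST(B) using the standard algorithm.
FIRST(A) = {b}
FIRST(B) = {a, b}
FIRST(C) = {b}
FIRST(S) = {a, d}
Therefore, FIRST(B) = {a, b}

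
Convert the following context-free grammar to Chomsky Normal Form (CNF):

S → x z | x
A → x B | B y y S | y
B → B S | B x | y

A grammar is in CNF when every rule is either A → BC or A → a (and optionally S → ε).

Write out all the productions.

TX → x; TZ → z; S → x; TY → y; A → y; B → y; S → TX TZ; A → TX B; A → B X0; X0 → TY X1; X1 → TY S; B → B S; B → B TX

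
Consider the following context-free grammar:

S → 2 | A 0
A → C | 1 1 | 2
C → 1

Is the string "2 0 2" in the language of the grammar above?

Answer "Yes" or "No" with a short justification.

No - no valid derivation exists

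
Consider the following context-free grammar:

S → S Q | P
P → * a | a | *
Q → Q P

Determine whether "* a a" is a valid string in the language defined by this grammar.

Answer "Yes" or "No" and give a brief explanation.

No - no valid derivation exists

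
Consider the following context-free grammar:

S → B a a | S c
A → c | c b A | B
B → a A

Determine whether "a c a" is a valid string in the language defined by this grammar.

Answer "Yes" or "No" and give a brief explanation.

No - no valid derivation exists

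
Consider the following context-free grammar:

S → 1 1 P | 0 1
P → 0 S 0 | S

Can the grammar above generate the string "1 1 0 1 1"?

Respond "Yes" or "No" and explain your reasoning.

No - no valid derivation exists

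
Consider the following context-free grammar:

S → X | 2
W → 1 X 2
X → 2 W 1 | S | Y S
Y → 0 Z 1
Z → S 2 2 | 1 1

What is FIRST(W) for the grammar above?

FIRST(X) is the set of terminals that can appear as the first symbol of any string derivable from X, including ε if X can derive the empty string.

We compute FIRST(W) using the standard algorithm.
FIRST(S) = {0, 2}
FIRST(W) = {1}
FIRST(X) = {0, 2}
FIRST(Y) = {0}
FIRST(Z) = {0, 1, 2}
Therefore, FIRST(W) = {1}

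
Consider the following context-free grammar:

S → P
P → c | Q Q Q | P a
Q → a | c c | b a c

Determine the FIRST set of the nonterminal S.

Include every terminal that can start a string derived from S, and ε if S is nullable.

We compute FIRST(S) using the standard algorithm.
FIRST(P) = {a, b, c}
FIRST(Q) = {a, b, c}
FIRST(S) = {a, b, c}
Therefore, FIRST(S) = {a, b, c}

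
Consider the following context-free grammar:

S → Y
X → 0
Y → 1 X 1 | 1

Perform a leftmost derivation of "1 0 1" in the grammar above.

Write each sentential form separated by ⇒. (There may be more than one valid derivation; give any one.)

S ⇒ Y ⇒ 1 X 1 ⇒ 1 0 1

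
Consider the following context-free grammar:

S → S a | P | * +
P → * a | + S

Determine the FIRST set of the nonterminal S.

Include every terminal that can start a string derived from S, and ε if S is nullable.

We compute FIRST(S) using the standard algorithm.
FIRST(P) = {*, +}
FIRST(S) = {*, +}
Therefore, FIRST(S) = {*, +}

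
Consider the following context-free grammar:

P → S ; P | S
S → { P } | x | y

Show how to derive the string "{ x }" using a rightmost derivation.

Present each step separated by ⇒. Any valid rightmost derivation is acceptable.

P ⇒ S ⇒ { P } ⇒ { S } ⇒ { x }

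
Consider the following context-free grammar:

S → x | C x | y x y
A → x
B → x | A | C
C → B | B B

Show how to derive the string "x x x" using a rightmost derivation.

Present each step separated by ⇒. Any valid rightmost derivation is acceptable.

S ⇒ C x ⇒ B B x ⇒ B x x ⇒ x x x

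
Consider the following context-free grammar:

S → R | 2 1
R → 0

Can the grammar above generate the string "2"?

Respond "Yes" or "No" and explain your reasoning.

No - no valid derivation exists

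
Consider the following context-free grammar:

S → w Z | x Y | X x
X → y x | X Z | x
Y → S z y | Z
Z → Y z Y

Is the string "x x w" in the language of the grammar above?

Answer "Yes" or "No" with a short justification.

No - no valid derivation exists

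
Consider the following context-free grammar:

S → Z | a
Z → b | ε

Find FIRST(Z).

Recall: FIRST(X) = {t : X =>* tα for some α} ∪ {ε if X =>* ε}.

We compute FIRST(Z) using the standard algorithm.
FIRST(S) = {a, b, ε}
FIRST(Z) = {b, ε}
Therefore, FIRST(Z) = {b, ε}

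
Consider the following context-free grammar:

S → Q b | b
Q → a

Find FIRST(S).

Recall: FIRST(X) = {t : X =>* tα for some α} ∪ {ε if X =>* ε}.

We compute FIRST(S) using the standard algorithm.
FIRST(Q) = {a}
FIRST(S) = {a, b}
Therefore, FIRST(S) = {a, b}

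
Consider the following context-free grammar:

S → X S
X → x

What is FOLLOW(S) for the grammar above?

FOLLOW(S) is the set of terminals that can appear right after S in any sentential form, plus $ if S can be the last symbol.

We compute FOLLOW(S) using the standard algorithm.
FOLLOW(S) starts with {$}.
FIRST(S) = {x}
FIRST(X) = {x}
FOLLOW(S) = {$}
FOLLOW(X) = {x}
Therefore, FOLLOW(S) = {$}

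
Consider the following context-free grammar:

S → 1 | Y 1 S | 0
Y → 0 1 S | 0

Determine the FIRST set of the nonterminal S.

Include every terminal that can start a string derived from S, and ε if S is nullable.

We compute FIRST(S) using the standard algorithm.
FIRST(S) = {0, 1}
FIRST(Y) = {0}
Therefore, FIRST(S) = {0, 1}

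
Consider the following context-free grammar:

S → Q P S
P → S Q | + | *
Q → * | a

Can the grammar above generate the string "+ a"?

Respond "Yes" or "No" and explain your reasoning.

No - no valid derivation exists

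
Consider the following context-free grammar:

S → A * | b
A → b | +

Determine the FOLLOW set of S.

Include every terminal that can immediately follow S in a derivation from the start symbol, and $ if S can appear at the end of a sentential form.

We compute FOLLOW(S) using the standard algorithm.
FOLLOW(S) starts with {$}.
FIRST(A) = {+, b}
FIRST(S) = {+, b}
FOLLOW(A) = {*}
FOLLOW(S) = {$}
Therefore, FOLLOW(S) = {$}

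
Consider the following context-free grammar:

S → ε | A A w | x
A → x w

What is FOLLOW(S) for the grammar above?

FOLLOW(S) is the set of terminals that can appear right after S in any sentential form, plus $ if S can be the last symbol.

We compute FOLLOW(S) using the standard algorithm.
FOLLOW(S) starts with {$}.
FIRST(A) = {x}
FIRST(S) = {x, ε}
FOLLOW(A) = {w, x}
FOLLOW(S) = {$}
Therefore, FOLLOW(S) = {$}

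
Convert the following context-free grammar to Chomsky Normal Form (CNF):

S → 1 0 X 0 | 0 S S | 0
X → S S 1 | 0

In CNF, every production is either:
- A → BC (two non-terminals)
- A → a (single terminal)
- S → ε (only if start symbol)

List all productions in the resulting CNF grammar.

T1 → 1; T0 → 0; S → 0; X → 0; S → T1 X0; X0 → T0 X1; X1 → X T0; S → T0 X2; X2 → S S; X → S X3; X3 → S T1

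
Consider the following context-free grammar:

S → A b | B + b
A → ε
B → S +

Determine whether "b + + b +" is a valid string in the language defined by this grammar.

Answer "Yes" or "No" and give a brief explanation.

No - no valid derivation exists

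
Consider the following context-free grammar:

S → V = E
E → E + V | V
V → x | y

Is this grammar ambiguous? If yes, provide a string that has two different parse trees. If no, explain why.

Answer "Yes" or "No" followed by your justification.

No - the grammar is unambiguous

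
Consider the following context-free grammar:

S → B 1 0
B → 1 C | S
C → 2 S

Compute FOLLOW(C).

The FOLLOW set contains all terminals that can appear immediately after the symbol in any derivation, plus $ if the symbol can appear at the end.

We compute FOLLOW(C) using the standard algorithm.
FOLLOW(S) starts with {$}.
FIRST(B) = {1}
FIRST(C) = {2}
FIRST(S) = {1}
FOLLOW(B) = {1}
FOLLOW(C) = {1}
FOLLOW(S) = {$, 1}
Therefore, FOLLOW(C) = {1}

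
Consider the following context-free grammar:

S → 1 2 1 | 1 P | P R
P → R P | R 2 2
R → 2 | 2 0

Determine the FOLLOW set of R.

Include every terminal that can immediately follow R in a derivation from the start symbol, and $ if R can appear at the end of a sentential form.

We compute FOLLOW(R) using the standard algorithm.
FOLLOW(S) starts with {$}.
FIRST(P) = {2}
FIRST(R) = {2}
FIRST(S) = {1, 2}
FOLLOW(P) = {$, 2}
FOLLOW(R) = {$, 2}
FOLLOW(S) = {$}
Therefore, FOLLOW(R) = {$, 2}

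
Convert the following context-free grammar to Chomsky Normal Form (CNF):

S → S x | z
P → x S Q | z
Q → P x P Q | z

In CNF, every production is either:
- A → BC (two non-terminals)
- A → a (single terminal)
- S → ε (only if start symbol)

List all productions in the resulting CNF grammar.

TX → x; S → z; P → z; Q → z; S → S TX; P → TX X0; X0 → S Q; Q → P X1; X1 → TX X2; X2 → P Q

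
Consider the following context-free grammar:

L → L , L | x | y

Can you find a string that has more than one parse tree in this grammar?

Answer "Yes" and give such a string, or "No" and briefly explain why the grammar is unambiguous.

Yes - the string 'y , x , y , y , y' has two distinct parse trees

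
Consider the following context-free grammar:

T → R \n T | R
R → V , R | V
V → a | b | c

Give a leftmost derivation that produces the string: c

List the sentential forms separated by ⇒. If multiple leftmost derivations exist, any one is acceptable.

T ⇒ R ⇒ V ⇒ c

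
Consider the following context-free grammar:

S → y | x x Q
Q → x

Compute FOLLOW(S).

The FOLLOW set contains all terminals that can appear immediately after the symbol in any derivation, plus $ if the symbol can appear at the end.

We compute FOLLOW(S) using the standard algorithm.
FOLLOW(S) starts with {$}.
FIRST(Q) = {x}
FIRST(S) = {x, y}
FOLLOW(Q) = {$}
FOLLOW(S) = {$}
Therefore, FOLLOW(S) = {$}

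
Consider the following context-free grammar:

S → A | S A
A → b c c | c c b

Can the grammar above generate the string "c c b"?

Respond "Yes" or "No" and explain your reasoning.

Yes - a valid derivation exists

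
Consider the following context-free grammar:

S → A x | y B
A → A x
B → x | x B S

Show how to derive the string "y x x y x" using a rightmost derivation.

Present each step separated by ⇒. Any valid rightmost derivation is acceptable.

S ⇒ y B ⇒ y x B S ⇒ y x B y B ⇒ y x B y x ⇒ y x x y x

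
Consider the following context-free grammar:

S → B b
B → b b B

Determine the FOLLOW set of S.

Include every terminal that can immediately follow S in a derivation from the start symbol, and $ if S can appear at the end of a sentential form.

We compute FOLLOW(S) using the standard algorithm.
FOLLOW(S) starts with {$}.
FIRST(B) = {b}
FIRST(S) = {b}
FOLLOW(B) = {b}
FOLLOW(S) = {$}
Therefore, FOLLOW(S) = {$}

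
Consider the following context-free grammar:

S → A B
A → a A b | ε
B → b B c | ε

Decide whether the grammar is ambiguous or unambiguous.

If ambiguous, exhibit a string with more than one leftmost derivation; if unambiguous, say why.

Unambiguous - every string in the language has a unique leftmost derivation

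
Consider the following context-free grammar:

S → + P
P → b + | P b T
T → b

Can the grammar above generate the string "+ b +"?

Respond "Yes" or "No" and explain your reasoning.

Yes - a valid derivation exists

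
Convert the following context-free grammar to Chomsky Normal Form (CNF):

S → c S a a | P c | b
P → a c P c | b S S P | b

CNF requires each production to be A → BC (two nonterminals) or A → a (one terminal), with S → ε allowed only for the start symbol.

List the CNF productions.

TC → c; TA → a; S → b; TB → b; P → b; S → TC X0; X0 → S X1; X1 → TA TA; S → P TC; P → TA X2; X2 → TC X3; X3 → P TC; P → TB X4; X4 → S X5; X5 → S P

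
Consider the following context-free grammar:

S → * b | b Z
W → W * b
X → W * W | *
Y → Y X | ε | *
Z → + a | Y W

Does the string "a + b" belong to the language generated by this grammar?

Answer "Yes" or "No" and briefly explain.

No - no valid derivation exists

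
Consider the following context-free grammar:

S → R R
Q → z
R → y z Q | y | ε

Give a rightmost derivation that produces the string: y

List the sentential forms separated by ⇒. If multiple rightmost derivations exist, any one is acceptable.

S ⇒ R R ⇒ R y ⇒ y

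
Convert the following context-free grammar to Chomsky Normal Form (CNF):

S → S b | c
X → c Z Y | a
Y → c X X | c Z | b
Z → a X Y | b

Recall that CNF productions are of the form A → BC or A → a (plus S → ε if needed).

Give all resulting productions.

TB → b; S → c; TC → c; X → a; Y → b; TA → a; Z → b; S → S TB; X → TC X0; X0 → Z Y; Y → TC X1; X1 → X X; Y → TC Z; Z → TA X2; X2 → X Y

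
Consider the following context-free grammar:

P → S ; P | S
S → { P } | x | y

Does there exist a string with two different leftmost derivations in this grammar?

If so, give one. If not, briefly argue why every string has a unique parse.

No - every string in the language has a unique leftmost derivation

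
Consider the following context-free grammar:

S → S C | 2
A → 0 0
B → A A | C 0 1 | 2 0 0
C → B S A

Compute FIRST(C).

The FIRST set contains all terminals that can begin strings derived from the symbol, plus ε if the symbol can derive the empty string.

We compute FIRST(C) using the standard algorithm.
FIRST(A) = {0}
FIRST(B) = {0, 2}
FIRST(C) = {0, 2}
FIRST(S) = {2}
Therefore, FIRST(C) = {0, 2}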